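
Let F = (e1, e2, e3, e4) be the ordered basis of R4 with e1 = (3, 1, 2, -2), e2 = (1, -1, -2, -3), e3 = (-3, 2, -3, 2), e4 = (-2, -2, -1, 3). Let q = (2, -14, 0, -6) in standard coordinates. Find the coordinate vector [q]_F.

(-4, 2, -4, 0)

[q]_F is the unique c with M c = q, where M has columns e1, ..., e4.
Row-reducing the augmented matrix [M | q] gives c = (-4, 2, -4, 0).
Check: -4e1 + 2e2 - 4e3 + 0·e4 = (2, -14, 0, -6).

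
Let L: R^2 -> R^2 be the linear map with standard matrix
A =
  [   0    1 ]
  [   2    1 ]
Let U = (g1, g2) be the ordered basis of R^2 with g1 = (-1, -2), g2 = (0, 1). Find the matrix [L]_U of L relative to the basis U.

[[2, -1], [0, -1]]

With P the matrix whose columns are g1, g2, [L]_U = P^(-1) A P.
Column by column: L(g1) = A g1 = (-2, -4); its U-coordinates (2, 0) give column 1.
Continuing for each basis vector yields [L]_U = [[2, -1], [0, -1]].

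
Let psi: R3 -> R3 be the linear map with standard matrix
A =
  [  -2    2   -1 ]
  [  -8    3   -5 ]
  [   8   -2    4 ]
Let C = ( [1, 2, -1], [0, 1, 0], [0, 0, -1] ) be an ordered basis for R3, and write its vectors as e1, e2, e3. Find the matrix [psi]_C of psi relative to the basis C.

[[3, 2, 1], [-3, -1, 3], [-3, 0, 3]]

The j-th column of [psi]_C is [psi(ej)]_C.
psi(e1) = A e1 = [3, 3, 0] = 3e1 - 3e2 - 3e3, so column 1 is [3, -3, -3].
Repeating for e2, e3 and assembling the columns gives [[3, 2, 1], [-3, -1, 3], [-3, 0, 3]].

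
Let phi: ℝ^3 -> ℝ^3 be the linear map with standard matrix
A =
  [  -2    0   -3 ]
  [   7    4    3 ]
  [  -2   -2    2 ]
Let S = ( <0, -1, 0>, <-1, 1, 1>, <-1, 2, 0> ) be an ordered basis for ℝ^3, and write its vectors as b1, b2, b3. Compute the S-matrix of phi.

[[2, 0, -3], [2, 2, -2], [-2, -1, 0]]

The j-th column of [phi]_S is [phi(bj)]_S.
phi(b1) = A b1 = <0, -4, 2> = 2b1 + 2b2 - 2b3, so column 1 is <2, 2, -2>.
Repeating for b2, b3 and assembling the columns gives [[2, 0, -3], [2, 2, -2], [-2, -1, 0]].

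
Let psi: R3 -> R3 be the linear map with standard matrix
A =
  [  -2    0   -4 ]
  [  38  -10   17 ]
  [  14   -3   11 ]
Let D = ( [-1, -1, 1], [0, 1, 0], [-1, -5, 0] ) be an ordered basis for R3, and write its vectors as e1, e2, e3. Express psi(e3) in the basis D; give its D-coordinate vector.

[1, -2, -3]

Column 3 of [psi]_D is the D-coordinate vector of psi(e3).
In standard coordinates psi(e3) = A e3 = [2, 12, 1].
Converting to D: [2, 12, 1] = e1 - 2e2 - 3e3, so the coordinate vector is [1, -2, -3].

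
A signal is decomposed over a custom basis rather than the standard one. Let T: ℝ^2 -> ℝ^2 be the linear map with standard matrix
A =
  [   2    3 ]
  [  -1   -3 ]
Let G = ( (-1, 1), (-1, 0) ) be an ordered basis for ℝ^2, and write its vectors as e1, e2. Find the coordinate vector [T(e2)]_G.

(1, 1)

Compute T(e2) = A e2 = (-2, 1) in standard coordinates.
Then write this in G-coordinates: solve for y in y_1 e1 + y_2 e2 = (-2, 1).
This gives y = (1, 1), which is column 2 of [T]_G.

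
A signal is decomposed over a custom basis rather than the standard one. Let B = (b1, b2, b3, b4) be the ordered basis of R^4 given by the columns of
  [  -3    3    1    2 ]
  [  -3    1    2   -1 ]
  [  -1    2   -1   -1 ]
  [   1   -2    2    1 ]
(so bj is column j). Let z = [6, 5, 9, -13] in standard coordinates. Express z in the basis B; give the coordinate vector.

[-4, 0, -4, -1]

We seek scalars with c_1 b1 + ... + c_4 b4 = z; equivalently solve M c = z where the columns of M are b1, ..., b4.
Solving this 4x4 system gives c = (-4, 0, -4, -1).
Check: -4b1 + 0·b2 - 4b3 - b4 = [6, 5, 9, -13].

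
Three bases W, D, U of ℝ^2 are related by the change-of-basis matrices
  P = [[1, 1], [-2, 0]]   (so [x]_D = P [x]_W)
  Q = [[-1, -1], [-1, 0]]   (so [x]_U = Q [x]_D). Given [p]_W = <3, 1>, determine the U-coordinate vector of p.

<2, -4>

Apply P to get D-coordinates <4, -6>, then Q to get U-coordinates.
The result is [p]_U = <2, -4>.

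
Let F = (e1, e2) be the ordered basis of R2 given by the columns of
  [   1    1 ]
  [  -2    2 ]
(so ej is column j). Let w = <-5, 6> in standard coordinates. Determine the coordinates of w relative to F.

<-4, -1>

We seek scalars with c_1 e1 + c_2 e2 = w; equivalently solve M c = w where the columns of M are e1, e2.
System: c_1 + c_2 = -5, -2c_1 + 2c_2 = 6; solving gives c_1 = -4, c_2 = -1.
Check: -4e1 - e2 = <-5, 6>.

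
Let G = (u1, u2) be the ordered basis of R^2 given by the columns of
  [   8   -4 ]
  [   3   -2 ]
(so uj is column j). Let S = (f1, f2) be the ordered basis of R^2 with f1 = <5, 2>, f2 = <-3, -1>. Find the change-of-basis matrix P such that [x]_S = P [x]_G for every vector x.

Take x = uj: its G-coordinates are the j-th standard unit vector, so P e_j — column j of P — equals [uj]_S.
u1 = f1 - f2, giving column 1 = <1, -1>; repeating for each j gives P = [[1, -2], [-1, -2]].

[[1, -2], [-1, -2]]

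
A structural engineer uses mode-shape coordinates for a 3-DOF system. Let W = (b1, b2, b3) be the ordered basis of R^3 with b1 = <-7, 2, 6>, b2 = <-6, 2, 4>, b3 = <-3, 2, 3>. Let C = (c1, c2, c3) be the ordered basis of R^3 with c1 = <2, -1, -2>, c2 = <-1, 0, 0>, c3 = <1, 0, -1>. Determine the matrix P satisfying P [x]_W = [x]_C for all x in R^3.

Let M have columns bj and N have columns cj. Then for every x, N [x]_C = x = M [x]_W, so P = N^(-1) M.
Since det N = 1, N^(-1) has integer entries; multiplying gives P = [[-2, -2, -2], [1, 2, 0], [-2, 0, 1]].

[[-2, -2, -2], [1, 2, 0], [-2, 0, 1]]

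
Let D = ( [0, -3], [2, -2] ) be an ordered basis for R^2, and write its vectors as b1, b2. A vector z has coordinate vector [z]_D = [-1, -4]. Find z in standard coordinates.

[-8, 11]

By definition z = -b1 - 4b2.
Summing componentwise gives [-8, 11].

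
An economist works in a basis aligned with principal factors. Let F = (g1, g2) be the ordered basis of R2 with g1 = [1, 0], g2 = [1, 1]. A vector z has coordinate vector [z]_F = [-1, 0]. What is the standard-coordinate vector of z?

The coordinates say z = -g1 + 0·g2; adding the scaled basis vectors gives [-1, 0].

[-1, 0]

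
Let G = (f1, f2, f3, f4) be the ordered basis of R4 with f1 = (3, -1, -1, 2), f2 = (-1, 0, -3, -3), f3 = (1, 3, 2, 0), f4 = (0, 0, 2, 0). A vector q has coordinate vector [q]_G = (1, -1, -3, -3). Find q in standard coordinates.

By definition q = f1 - f2 - 3f3 - 3f4.
Summing componentwise gives (1, -10, -10, 5).

(1, -10, -10, 5)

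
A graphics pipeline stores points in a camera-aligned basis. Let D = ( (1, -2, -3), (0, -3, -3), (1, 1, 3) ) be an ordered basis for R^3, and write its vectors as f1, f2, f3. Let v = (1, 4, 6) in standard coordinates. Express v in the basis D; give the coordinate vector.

(0, -1, 1)

Write v = c_1 f1 + ... + c_3 f3 and solve for the c_i.
Solving this 3x3 system gives c = (0, -1, 1).
Check: 0·f1 - f2 + f3 = (1, 4, 6).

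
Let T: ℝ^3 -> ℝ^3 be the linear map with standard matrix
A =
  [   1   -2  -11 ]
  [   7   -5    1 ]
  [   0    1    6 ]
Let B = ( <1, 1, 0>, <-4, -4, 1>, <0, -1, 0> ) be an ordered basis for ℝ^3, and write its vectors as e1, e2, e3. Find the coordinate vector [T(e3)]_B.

Compute T(e3) = A e3 = <2, 5, -1> in standard coordinates.
Then write this in B-coordinates: solve for y in y_1 e1 + ... + y_3 e3 = <2, 5, -1>.
This gives y = <-2, -1, -3>, which is column 3 of [T]_B.

<-2, -1, -3>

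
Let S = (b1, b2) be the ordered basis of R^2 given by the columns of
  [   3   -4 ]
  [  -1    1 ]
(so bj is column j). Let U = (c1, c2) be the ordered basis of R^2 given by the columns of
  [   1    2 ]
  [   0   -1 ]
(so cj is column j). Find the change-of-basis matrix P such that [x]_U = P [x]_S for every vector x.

[[1, -2], [1, -1]]

Take x = bj: its S-coordinates are the j-th standard unit vector, so P e_j — column j of P — equals [bj]_U.
b1 = c1 + c2, giving column 1 = <1, 1>; repeating for each j gives P = [[1, -2], [1, -1]].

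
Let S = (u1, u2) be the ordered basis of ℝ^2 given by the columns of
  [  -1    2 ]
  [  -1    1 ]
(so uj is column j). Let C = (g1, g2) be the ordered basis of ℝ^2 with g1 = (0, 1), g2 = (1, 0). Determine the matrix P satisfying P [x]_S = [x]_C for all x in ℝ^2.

[[-1, 1], [-1, 2]]

Let M have columns uj and N have columns gj. Then for every x, N [x]_C = x = M [x]_S, so P = N^(-1) M.
Since det N = -1, N^(-1) has integer entries; multiplying gives P = [[-1, 1], [-1, 2]].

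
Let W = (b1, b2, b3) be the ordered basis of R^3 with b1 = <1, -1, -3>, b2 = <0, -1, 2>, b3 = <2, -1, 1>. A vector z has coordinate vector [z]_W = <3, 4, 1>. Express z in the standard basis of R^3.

<5, -8, 0>

By definition z = 3b1 + 4b2 + b3.
Summing componentwise gives <5, -8, 0>.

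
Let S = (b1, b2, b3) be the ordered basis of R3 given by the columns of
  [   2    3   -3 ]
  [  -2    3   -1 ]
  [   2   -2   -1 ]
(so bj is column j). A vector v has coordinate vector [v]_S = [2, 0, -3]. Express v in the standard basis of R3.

[13, -1, 7]

By definition v = 2b1 + 0·b2 - 3b3.
Summing componentwise gives [13, -1, 7].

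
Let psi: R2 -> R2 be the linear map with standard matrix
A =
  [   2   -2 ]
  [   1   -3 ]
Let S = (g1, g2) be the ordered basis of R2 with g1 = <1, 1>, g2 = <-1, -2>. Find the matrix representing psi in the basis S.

Let P have columns g1, g2. Then [psi]_S = P^(-1) A P.
Here det P = -1, so P^(-1) is integer; computing A P first and then P^(-1)(A P) gives [[2, -1], [2, -3]].

[[2, -1], [2, -3]]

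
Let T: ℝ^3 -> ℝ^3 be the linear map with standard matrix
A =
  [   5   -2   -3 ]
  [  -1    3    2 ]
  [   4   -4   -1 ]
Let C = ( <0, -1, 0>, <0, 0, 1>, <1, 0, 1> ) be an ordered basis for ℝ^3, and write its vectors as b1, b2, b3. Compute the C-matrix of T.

The j-th column of [T]_C is [T(bj)]_C.
T(b1) = A b1 = <2, -3, 4> = 3b1 + 2b2 + 2b3, so column 1 is <3, 2, 2>.
Repeating for b2, b3 and assembling the columns gives [[3, -2, -1], [2, 2, 1], [2, -3, 2]].

[[3, -2, -1], [2, 2, 1], [2, -3, 2]]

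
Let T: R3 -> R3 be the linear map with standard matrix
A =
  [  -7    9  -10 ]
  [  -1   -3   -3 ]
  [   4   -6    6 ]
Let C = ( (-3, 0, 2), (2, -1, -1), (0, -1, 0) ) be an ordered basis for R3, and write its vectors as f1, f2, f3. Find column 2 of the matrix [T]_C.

(3, -2, -2)

Column 2 of [T]_C is the C-coordinate vector of T(f2).
In standard coordinates T(f2) = A f2 = (-13, 4, 8).
Converting to C: (-13, 4, 8) = 3f1 - 2f2 - 2f3, so the coordinate vector is (3, -2, -2).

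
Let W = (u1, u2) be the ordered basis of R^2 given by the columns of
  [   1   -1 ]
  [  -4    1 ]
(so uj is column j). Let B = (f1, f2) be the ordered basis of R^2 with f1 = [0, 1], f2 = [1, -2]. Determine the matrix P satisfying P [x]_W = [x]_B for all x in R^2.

Let M have columns uj and N have columns fj. Then for every x, N [x]_B = x = M [x]_W, so P = N^(-1) M.
Since det N = -1, N^(-1) has integer entries; multiplying gives P = [[-2, -1], [1, -1]].

[[-2, -1], [1, -1]]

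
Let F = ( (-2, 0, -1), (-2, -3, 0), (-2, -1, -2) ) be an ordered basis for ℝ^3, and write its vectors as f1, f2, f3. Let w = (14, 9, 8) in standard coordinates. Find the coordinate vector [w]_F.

(-2, -2, -3)

We seek scalars with c_1 f1 + ... + c_3 f3 = w; equivalently solve M c = w where the columns of M are f1, ..., f3.
Solving this 3x3 system gives c = (-2, -2, -3).
Check: -2f1 - 2f2 - 3f3 = (14, 9, 8).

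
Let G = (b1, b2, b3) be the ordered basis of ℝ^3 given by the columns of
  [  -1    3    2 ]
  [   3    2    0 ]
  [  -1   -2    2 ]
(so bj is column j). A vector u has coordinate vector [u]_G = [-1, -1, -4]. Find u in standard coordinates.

u = M [u]_G, where M has columns b1, ..., b3.
Carrying out the matrix-vector product, u = [-10, -5, -5].

[-10, -5, -5]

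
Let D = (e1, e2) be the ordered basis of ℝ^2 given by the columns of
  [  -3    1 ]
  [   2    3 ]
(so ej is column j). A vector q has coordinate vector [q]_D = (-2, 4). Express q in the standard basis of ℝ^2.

The coordinates say q = -2e1 + 4e2; adding the scaled basis vectors gives (10, 8).

(10, 8)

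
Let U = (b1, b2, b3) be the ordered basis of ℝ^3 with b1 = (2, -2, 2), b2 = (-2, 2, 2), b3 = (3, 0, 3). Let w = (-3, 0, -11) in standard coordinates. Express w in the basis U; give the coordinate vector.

(-2, -2, -1)

We seek scalars with c_1 b1 + ... + c_3 b3 = w; equivalently solve M c = w where the columns of M are b1, ..., b3.
Row-reducing the augmented matrix [M | w] gives c = (-2, -2, -1).
Check: -2b1 - 2b2 - b3 = (-3, 0, -11).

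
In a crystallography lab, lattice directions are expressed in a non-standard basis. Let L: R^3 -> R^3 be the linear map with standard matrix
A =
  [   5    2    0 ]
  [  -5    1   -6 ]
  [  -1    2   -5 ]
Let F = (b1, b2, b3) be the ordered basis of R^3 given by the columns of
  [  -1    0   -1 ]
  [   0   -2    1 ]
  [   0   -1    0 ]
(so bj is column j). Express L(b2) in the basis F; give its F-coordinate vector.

[2, -1, 2]

Column 2 of [L]_F is the F-coordinate vector of L(b2).
In standard coordinates L(b2) = A b2 = [-4, 4, 1].
Converting to F: [-4, 4, 1] = 2b1 - b2 + 2b3, so the coordinate vector is [2, -1, 2].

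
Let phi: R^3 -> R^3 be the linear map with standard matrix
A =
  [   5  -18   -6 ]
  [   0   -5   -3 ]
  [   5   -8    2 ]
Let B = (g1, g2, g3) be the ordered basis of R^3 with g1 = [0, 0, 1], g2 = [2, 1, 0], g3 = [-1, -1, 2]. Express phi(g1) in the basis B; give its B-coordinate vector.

Compute phi(g1) = A g1 = [-6, -3, 2] in standard coordinates.
Then write this in B-coordinates: solve for y in y_1 g1 + ... + y_3 g3 = [-6, -3, 2].
This gives y = [2, -3, 0], which is column 1 of [phi]_B.

[2, -3, 0]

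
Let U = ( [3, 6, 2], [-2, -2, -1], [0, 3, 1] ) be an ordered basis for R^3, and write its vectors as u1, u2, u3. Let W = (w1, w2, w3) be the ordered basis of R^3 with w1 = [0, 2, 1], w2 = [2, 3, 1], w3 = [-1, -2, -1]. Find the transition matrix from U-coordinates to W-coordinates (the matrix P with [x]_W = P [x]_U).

Column j of P is [uj]_W, since P maps U-coordinates to W-coordinates.
Expressing u1 in W: u1 = w1 + 2w2 + w3, so column 1 of P is [1, 2, 1].
Doing the same for each uj gives P = [[1, 1, 2], [2, 0, 1], [1, 2, 2]].

[[1, 1, 2], [2, 0, 1], [1, 2, 2]]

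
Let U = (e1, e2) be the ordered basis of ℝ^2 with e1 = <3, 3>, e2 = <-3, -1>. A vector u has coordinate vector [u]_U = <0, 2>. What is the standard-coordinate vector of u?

By definition u = 0·e1 + 2e2.
Summing componentwise gives <-6, -2>.

<-6, -2>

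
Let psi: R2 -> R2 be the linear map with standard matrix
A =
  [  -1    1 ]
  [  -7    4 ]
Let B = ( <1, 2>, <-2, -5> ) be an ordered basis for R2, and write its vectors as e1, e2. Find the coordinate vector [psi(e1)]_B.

<3, 1>

Column 1 of [psi]_B is the B-coordinate vector of psi(e1).
In standard coordinates psi(e1) = A e1 = <1, 1>.
Converting to B: <1, 1> = 3e1 + e2, so the coordinate vector is <3, 1>.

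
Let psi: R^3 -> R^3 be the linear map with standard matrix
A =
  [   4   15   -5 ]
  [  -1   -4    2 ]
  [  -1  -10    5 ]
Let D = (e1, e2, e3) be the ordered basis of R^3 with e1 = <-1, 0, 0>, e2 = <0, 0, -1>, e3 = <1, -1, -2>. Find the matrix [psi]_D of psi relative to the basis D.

[[3, -3, 2], [1, 1, -1], [-1, 2, 1]]

The j-th column of [psi]_D is [psi(ej)]_D.
psi(e1) = A e1 = <-4, 1, 1> = 3e1 + e2 - e3, so column 1 is <3, 1, -1>.
Repeating for e2, e3 and assembling the columns gives [[3, -3, 2], [1, 1, -1], [-1, 2, 1]].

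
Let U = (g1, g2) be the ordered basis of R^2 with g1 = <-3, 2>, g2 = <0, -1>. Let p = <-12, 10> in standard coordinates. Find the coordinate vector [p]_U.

We seek scalars with c_1 g1 + c_2 g2 = p; equivalently solve M c = p where the columns of M are g1, g2.
System: -3c_1 + 0c_2 = -12, 2c_1 - c_2 = 10; solving gives c_1 = 4, c_2 = -2.
Check: 4g1 - 2g2 = <-12, 10>.

<4, -2>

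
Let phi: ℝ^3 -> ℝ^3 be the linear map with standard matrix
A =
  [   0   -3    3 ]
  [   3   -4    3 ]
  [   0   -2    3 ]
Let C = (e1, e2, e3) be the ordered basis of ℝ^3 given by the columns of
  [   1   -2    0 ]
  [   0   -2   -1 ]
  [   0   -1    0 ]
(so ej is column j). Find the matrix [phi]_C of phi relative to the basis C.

[[0, 1, -1], [0, -1, -2], [-3, 3, 0]]

Let P have columns e1, ..., e3. Then [phi]_C = P^(-1) A P.
Here det P = -1, so P^(-1) is integer; computing A P first and then P^(-1)(A P) gives [[0, 1, -1], [0, -1, -2], [-3, 3, 0]].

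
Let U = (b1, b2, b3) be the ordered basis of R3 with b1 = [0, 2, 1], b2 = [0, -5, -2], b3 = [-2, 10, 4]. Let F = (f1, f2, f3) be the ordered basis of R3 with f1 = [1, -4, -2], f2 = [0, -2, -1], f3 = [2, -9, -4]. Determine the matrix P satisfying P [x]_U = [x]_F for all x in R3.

Take x = bj: its U-coordinates are the j-th standard unit vector, so P e_j — column j of P — equals [bj]_F.
b1 = 0·f1 - f2 + 0·f3, giving column 1 = [0, -1, 0]; repeating for each j gives P = [[0, -2, 2], [-1, 2, 0], [0, 1, -2]].

[[0, -2, 2], [-1, 2, 0], [0, 1, -2]]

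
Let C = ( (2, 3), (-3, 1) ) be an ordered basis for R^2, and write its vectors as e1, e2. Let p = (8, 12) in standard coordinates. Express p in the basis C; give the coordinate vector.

Write p = c_1 e1 + c_2 e2 and solve for the c_i.
System: 2c_1 - 3c_2 = 8, 3c_1 + c_2 = 12; solving gives c_1 = 4, c_2 = 0.
Check: 4e1 + 0·e2 = (8, 12).

(4, 0)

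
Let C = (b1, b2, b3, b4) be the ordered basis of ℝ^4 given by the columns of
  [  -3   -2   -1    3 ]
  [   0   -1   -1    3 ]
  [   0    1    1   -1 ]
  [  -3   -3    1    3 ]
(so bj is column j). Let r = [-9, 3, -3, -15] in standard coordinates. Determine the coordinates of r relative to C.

[4, 0, -3, 0]

We seek scalars with c_1 b1 + ... + c_4 b4 = r; equivalently solve M c = r where the columns of M are b1, ..., b4.
Solving this 4x4 system gives c = (4, 0, -3, 0).
Check: 4b1 + 0·b2 - 3b3 + 0·b4 = [-9, 3, -3, -15].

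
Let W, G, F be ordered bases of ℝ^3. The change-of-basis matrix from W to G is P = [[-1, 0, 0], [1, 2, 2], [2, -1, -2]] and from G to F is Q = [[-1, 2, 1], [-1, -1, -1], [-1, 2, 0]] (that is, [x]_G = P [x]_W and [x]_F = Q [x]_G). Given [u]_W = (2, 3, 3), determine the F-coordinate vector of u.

(25, -7, 30)

Apply P to get G-coordinates (-2, 14, -5), then Q to get F-coordinates.
The result is [u]_F = (25, -7, 30).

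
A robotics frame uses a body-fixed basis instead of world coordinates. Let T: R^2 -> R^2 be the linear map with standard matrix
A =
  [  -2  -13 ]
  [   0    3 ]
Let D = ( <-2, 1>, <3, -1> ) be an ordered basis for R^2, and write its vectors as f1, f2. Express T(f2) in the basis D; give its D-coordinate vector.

Column 2 of [T]_D is the D-coordinate vector of T(f2).
In standard coordinates T(f2) = A f2 = <7, -3>.
Converting to D: <7, -3> = -2f1 + f2, so the coordinate vector is <-2, 1>.

<-2, 1>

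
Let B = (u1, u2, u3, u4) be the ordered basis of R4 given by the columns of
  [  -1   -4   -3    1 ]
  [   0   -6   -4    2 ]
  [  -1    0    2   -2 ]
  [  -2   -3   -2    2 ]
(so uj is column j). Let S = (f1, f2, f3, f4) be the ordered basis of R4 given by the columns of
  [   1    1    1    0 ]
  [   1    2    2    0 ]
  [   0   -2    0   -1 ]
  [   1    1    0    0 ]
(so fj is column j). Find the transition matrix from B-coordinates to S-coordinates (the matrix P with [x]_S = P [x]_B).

Let M have columns uj and N have columns fj. Then for every x, N [x]_S = x = M [x]_B, so P = N^(-1) M.
Since det N = -1, N^(-1) has integer entries; multiplying gives P = [[-2, -2, -2, 0], [0, -1, 0, 2], [1, -1, -1, -1], [1, 2, -2, -2]].

[[-2, -2, -2, 0], [0, -1, 0, 2], [1, -1, -1, -1], [1, 2, -2, -2]]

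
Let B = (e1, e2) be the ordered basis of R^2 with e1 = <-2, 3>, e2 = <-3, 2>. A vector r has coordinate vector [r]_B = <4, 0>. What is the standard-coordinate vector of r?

<-8, 12>

The coordinates say r = 4e1 + 0·e2; adding the scaled basis vectors gives <-8, 12>.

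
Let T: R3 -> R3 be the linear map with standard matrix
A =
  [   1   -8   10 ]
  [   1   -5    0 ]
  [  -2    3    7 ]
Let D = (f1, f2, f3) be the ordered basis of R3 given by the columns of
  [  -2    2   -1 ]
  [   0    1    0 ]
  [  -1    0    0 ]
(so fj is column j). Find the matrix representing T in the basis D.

[[3, 1, -2], [-2, -3, -1], [2, -2, 3]]

Let P have columns f1, ..., f3. Then [T]_D = P^(-1) A P.
Here det P = -1, so P^(-1) is integer; computing A P first and then P^(-1)(A P) gives [[3, 1, -2], [-2, -3, -1], [2, -2, 3]].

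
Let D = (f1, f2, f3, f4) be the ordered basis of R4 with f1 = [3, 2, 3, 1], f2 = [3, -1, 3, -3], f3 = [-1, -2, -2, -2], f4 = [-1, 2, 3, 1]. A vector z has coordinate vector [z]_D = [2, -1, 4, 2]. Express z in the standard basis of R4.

By definition z = 2f1 - f2 + 4f3 + 2f4.
Summing componentwise gives [-3, 1, 1, -1].

[-3, 1, 1, -1]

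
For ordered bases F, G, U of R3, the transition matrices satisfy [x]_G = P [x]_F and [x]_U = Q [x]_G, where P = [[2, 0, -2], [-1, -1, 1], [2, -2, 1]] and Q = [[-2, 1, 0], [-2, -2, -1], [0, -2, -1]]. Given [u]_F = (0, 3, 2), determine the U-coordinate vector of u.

First [u]_G = P [u]_F = (-4, -1, -4).
Then [u]_U = Q [u]_G = (7, 14, 6).

(7, 14, 6)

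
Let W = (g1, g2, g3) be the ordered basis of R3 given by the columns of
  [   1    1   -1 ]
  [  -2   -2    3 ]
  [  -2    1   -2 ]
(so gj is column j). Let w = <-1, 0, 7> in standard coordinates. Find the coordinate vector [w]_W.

[w]_W is the unique c with M c = w, where M has columns g1, ..., g3.
Gaussian elimination on [M | w] yields c = (-2, -1, -2).
Check: -2g1 - g2 - 2g3 = <-1, 0, 7>.

<-2, -1, -2>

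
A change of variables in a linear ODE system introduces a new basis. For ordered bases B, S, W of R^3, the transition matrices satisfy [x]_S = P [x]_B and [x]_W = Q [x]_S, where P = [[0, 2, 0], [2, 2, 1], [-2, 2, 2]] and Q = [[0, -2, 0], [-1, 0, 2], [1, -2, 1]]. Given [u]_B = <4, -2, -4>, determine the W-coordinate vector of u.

<0, -36, -24>

First [u]_S = P [u]_B = <-4, 0, -20>.
Then [u]_W = Q [u]_S = <0, -36, -24>.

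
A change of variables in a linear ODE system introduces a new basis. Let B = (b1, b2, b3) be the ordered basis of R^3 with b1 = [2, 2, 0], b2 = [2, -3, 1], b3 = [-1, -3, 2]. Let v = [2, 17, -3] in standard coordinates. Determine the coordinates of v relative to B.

[4, -3, 0]

Write v = c_1 b1 + ... + c_3 b3 and solve for the c_i.
Row-reducing the augmented matrix [M | v] gives c = (4, -3, 0).
Check: 4b1 - 3b2 + 0·b3 = [2, 17, -3].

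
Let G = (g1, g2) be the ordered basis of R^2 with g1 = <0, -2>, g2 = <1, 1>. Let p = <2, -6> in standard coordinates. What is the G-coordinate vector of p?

<4, 2>

We seek scalars with c_1 g1 + c_2 g2 = p; equivalently solve M c = p where the columns of M are g1, g2.
System: 0c_1 + c_2 = 2, -2c_1 + c_2 = -6; solving gives c_1 = 4, c_2 = 2.
Check: 4g1 + 2g2 = <2, -6>.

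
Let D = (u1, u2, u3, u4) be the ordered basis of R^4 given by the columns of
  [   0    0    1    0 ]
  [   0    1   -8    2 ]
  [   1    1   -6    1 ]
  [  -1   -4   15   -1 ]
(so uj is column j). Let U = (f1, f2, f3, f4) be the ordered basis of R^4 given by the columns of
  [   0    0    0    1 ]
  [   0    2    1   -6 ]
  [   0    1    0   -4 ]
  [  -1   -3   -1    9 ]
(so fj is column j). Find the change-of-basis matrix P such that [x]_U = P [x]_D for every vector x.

[[0, 2, -2, -2], [1, 1, -2, 1], [-2, -1, 2, 0], [0, 0, 1, 0]]

Column j of P is [uj]_U, since P maps D-coordinates to U-coordinates.
Expressing u1 in U: u1 = 0·f1 + f2 - 2f3 + 0·f4, so column 1 of P is [0, 1, -2, 0].
Doing the same for each uj gives P = [[0, 2, -2, -2], [1, 1, -2, 1], [-2, -1, 2, 0], [0, 0, 1, 0]].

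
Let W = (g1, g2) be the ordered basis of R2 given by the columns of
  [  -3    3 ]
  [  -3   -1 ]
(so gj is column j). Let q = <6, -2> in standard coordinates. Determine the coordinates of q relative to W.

<0, 2>

We seek scalars with c_1 g1 + c_2 g2 = q; equivalently solve M c = q where the columns of M are g1, g2.
System: -3c_1 + 3c_2 = 6, -3c_1 - c_2 = -2; solving gives c_1 = 0, c_2 = 2.
Check: 0·g1 + 2g2 = <6, -2>.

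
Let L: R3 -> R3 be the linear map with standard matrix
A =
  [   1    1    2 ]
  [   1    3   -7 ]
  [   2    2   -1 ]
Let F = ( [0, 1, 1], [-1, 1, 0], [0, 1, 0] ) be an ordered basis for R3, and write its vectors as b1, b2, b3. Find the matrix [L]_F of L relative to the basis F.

[[1, 0, 2], [-3, 0, -1], [-2, 2, 2]]

Let P have columns b1, ..., b3. Then [L]_F = P^(-1) A P.
Here det P = -1, so P^(-1) is integer; computing A P first and then P^(-1)(A P) gives [[1, 0, 2], [-3, 0, -1], [-2, 2, 2]].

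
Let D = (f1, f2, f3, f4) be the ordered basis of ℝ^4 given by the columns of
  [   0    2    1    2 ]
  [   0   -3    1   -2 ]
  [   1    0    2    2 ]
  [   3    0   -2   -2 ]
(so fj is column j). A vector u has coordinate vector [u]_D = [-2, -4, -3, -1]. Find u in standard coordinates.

[-13, 11, -10, 2]

The coordinates say u = -2f1 - 4f2 - 3f3 - f4; adding the scaled basis vectors gives [-13, 11, -10, 2].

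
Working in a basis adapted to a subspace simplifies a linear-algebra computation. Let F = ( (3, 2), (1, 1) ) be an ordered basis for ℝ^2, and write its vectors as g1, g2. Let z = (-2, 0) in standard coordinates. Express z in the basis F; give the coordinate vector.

We seek scalars with c_1 g1 + c_2 g2 = z; equivalently solve M c = z where the columns of M are g1, g2.
System: 3c_1 + c_2 = -2, 2c_1 + c_2 = 0; solving gives c_1 = -2, c_2 = 4.
Check: -2g1 + 4g2 = (-2, 0).

(-2, 4)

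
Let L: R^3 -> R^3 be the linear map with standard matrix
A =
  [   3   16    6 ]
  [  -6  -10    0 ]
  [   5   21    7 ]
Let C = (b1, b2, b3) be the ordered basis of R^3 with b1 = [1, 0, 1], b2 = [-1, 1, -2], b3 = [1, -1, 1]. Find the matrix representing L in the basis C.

[[3, -3, -3], [-3, -1, 2], [3, 3, -2]]

With P the matrix whose columns are b1, ..., b3, [L]_C = P^(-1) A P.
Column by column: L(b1) = A b1 = [9, -6, 12]; its C-coordinates [3, -3, 3] give column 1.
Continuing for each basis vector yields [L]_C = [[3, -3, -3], [-3, -1, 2], [3, 3, -2]].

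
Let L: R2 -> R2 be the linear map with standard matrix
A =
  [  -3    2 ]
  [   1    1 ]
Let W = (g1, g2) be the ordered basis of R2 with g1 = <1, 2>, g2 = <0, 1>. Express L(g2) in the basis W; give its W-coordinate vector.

Column 2 of [L]_W is the W-coordinate vector of L(g2).
In standard coordinates L(g2) = A g2 = <2, 1>.
Converting to W: <2, 1> = 2g1 - 3g2, so the coordinate vector is <2, -3>.

<2, -3>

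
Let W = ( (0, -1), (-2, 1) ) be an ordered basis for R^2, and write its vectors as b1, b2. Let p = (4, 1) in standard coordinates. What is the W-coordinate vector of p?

(-3, -2)

[p]_W is the unique c with M c = p, where M has columns b1, b2.
System: 0c_1 - 2c_2 = 4, -c_1 + c_2 = 1; solving gives c_1 = -3, c_2 = -2.
Check: -3b1 - 2b2 = (4, 1).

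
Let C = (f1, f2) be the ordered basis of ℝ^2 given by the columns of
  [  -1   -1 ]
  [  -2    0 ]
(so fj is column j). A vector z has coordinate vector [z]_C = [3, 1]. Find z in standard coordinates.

[-4, -6]

By definition z = 3f1 + f2.
Summing componentwise gives [-4, -6].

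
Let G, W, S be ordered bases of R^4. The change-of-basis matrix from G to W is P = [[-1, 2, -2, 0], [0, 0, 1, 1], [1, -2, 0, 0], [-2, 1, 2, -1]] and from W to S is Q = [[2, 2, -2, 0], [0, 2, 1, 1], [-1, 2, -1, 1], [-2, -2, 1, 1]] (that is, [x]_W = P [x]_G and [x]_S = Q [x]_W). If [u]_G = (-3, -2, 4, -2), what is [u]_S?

(-16, 19, 26, 29)

Apply P to get W-coordinates (-9, 2, 1, 14), then Q to get S-coordinates.
The result is [u]_S = (-16, 19, 26, 29).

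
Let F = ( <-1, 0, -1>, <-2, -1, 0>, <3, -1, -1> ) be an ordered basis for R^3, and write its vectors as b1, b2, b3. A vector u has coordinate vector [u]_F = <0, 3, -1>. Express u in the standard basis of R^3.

By definition u = 0·b1 + 3b2 - b3.
Summing componentwise gives <-9, -2, 1>.

<-9, -2, 1>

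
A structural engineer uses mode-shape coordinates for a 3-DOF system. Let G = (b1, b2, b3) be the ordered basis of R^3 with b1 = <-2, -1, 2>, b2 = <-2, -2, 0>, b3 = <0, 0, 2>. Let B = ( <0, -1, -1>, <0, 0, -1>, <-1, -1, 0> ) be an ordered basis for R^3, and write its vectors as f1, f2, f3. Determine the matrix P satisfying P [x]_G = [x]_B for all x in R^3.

[[-1, 0, 0], [-1, 0, -2], [2, 2, 0]]

Take x = bj: its G-coordinates are the j-th standard unit vector, so P e_j — column j of P — equals [bj]_B.
b1 = -f1 - f2 + 2f3, giving column 1 = <-1, -1, 2>; repeating for each j gives P = [[-1, 0, 0], [-1, 0, -2], [2, 2, 0]].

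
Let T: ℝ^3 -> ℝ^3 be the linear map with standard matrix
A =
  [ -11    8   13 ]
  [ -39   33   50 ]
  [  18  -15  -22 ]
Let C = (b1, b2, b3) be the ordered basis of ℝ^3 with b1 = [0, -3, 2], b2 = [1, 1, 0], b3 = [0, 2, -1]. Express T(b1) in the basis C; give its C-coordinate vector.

[1, 2, 1]

Compute T(b1) = A b1 = [2, 1, 1] in standard coordinates.
Then write this in C-coordinates: solve for y in y_1 b1 + ... + y_3 b3 = [2, 1, 1].
This gives y = [1, 2, 1], which is column 1 of [T]_C.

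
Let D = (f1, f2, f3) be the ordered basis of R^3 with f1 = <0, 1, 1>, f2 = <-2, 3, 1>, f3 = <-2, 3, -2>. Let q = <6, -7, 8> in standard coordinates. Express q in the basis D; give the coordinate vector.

<2, 0, -3>

We seek scalars with c_1 f1 + ... + c_3 f3 = q; equivalently solve M c = q where the columns of M are f1, ..., f3.
Solving this 3x3 system gives c = (2, 0, -3).
Check: 2f1 + 0·f2 - 3f3 = <6, -7, 8>.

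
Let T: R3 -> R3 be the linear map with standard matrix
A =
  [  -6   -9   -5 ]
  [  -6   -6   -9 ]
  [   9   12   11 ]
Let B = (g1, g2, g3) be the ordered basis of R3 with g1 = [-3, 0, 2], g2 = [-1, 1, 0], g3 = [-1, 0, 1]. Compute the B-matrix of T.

[[-3, 0, 0], [0, 0, -3], [1, 3, 2]]

Let P have columns g1, ..., g3. Then [T]_B = P^(-1) A P.
Here det P = -1, so P^(-1) is integer; computing A P first and then P^(-1)(A P) gives [[-3, 0, 0], [0, 0, -3], [1, 3, 2]].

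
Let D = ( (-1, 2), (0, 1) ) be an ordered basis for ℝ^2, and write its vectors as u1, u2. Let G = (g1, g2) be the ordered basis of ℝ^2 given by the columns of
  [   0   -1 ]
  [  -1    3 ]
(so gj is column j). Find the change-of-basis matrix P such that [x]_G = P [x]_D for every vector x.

Take x = uj: its D-coordinates are the j-th standard unit vector, so P e_j — column j of P — equals [uj]_G.
u1 = g1 + g2, giving column 1 = (1, 1); repeating for each j gives P = [[1, -1], [1, 0]].

[[1, -1], [1, 0]]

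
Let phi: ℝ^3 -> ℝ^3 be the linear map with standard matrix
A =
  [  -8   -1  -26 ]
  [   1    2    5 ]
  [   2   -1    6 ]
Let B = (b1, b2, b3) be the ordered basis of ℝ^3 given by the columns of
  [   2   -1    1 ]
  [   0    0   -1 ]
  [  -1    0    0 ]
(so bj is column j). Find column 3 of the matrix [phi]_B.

(-3, 2, 1)

Compute phi(b3) = A b3 = (-7, -1, 3) in standard coordinates.
Then write this in B-coordinates: solve for y in y_1 b1 + ... + y_3 b3 = (-7, -1, 3).
This gives y = (-3, 2, 1), which is column 3 of [phi]_B.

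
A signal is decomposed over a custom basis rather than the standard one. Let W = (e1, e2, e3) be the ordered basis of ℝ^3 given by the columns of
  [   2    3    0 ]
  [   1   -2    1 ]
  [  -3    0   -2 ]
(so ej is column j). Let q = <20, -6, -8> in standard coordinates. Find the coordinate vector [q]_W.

Write q = c_1 e1 + ... + c_3 e3 and solve for the c_i.
Row-reducing the augmented matrix [M | q] gives c = (4, 4, -2).
Check: 4e1 + 4e2 - 2e3 = <20, -6, -8>.

<4, 4, -2>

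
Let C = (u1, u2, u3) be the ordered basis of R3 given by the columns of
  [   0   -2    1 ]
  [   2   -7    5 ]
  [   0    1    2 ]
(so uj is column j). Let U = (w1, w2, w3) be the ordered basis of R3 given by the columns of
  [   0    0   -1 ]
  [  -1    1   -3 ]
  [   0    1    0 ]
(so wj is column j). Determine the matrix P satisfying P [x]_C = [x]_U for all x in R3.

[[-2, 2, 0], [0, 1, 2], [0, 2, -1]]

Take x = uj: its C-coordinates are the j-th standard unit vector, so P e_j — column j of P — equals [uj]_U.
u1 = -2w1 + 0·w2 + 0·w3, giving column 1 = <-2, 0, 0>; repeating for each j gives P = [[-2, 2, 0], [0, 1, 2], [0, 2, -1]].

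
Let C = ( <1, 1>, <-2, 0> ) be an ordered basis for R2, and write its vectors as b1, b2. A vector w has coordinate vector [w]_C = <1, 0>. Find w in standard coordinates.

By definition w = b1 + 0·b2.
Summing componentwise gives <1, 1>.

<1, 1>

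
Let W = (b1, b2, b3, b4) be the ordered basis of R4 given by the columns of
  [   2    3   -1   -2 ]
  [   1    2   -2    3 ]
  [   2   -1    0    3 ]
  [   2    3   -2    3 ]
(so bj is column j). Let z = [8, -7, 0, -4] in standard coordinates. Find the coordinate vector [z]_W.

Write z = c_1 b1 + ... + c_4 b4 and solve for the c_i.
Gaussian elimination on [M | z] yields c = (3, 0, 2, -2).
Check: 3b1 + 0·b2 + 2b3 - 2b4 = [8, -7, 0, -4].

[3, 0, 2, -2]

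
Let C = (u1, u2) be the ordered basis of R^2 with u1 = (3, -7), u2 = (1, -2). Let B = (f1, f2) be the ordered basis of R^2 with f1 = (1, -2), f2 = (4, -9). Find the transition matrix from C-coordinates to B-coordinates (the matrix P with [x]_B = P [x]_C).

Column j of P is [uj]_B, since P maps C-coordinates to B-coordinates.
Expressing u1 in B: u1 = -f1 + f2, so column 1 of P is (-1, 1).
Doing the same for each uj gives P = [[-1, 1], [1, 0]].

[[-1, 1], [1, 0]]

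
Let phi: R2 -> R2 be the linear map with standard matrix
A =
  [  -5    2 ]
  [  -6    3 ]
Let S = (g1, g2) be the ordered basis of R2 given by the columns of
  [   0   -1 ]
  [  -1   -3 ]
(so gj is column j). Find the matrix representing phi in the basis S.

[[-3, 0], [2, 1]]

The j-th column of [phi]_S is [phi(gj)]_S.
phi(g1) = A g1 = (-2, -3) = -3g1 + 2g2, so column 1 is (-3, 2).
Repeating for g2 and assembling the columns gives [[-3, 0], [2, 1]].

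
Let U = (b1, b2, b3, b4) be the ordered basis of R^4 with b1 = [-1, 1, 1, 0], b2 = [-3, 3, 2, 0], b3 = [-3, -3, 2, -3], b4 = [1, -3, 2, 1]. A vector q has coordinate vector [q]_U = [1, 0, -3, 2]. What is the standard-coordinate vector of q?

q = M [q]_U, where M has columns b1, ..., b4.
Carrying out the matrix-vector product, q = [10, 4, -1, 11].

[10, 4, -1, 11]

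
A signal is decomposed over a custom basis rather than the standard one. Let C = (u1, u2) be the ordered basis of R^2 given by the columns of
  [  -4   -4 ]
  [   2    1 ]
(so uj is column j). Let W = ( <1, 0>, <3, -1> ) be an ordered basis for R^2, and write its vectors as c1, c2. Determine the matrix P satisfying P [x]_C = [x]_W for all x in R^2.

[[2, -1], [-2, -1]]

Column j of P is [uj]_W, since P maps C-coordinates to W-coordinates.
Expressing u1 in W: u1 = 2c1 - 2c2, so column 1 of P is <2, -2>.
Doing the same for each uj gives P = [[2, -1], [-2, -1]].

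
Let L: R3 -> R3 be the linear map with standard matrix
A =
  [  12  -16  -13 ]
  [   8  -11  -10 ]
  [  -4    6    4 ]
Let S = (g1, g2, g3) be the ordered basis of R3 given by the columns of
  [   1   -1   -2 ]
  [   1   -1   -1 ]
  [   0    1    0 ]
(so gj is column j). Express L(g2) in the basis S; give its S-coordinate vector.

(-3, 2, 2)

Column 2 of [L]_S is the S-coordinate vector of L(g2).
In standard coordinates L(g2) = A g2 = (-9, -7, 2).
Converting to S: (-9, -7, 2) = -3g1 + 2g2 + 2g3, so the coordinate vector is (-3, 2, 2).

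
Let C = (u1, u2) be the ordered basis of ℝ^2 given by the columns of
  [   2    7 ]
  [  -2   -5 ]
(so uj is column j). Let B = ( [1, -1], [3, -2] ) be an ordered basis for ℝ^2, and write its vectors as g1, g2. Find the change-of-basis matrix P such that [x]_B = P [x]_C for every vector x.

Take x = uj: its C-coordinates are the j-th standard unit vector, so P e_j — column j of P — equals [uj]_B.
u1 = 2g1 + 0·g2, giving column 1 = [2, 0]; repeating for each j gives P = [[2, 1], [0, 2]].

[[2, 1], [0, 2]]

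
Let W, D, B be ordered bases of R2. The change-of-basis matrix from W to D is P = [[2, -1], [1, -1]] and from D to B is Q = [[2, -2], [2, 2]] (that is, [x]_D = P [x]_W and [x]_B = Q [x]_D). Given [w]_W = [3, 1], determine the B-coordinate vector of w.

Composing the changes, [w]_B = Q P [w]_W.
Q P = [[2, 0], [6, -4]]; applying this to [3, 1] gives [6, 14].

[6, 14]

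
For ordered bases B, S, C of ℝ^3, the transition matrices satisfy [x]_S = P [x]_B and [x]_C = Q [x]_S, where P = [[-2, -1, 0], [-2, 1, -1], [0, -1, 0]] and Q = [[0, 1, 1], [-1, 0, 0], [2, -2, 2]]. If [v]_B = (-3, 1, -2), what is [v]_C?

First [v]_S = P [v]_B = (5, 9, -1).
Then [v]_C = Q [v]_S = (8, -5, -10).

(8, -5, -10)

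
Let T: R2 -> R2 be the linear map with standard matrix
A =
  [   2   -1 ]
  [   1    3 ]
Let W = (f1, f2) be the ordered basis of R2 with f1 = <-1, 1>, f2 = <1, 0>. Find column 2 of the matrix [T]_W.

<1, 3>

Compute T(f2) = A f2 = <2, 1> in standard coordinates.
Then write this in W-coordinates: solve for y in y_1 f1 + y_2 f2 = <2, 1>.
This gives y = <1, 3>, which is column 2 of [T]_W.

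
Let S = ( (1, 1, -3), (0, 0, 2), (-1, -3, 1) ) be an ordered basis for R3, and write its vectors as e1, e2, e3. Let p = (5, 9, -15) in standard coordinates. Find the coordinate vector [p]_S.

We seek scalars with c_1 e1 + ... + c_3 e3 = p; equivalently solve M c = p where the columns of M are e1, ..., e3.
Row-reducing the augmented matrix [M | p] gives c = (3, -2, -2).
Check: 3e1 - 2e2 - 2e3 = (5, 9, -15).

(3, -2, -2)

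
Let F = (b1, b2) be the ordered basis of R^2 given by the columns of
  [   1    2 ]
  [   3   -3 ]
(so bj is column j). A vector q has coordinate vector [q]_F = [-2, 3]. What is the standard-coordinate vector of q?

q = M [q]_F, where M has columns b1, b2.
Carrying out the matrix-vector product, q = [4, -15].

[4, -15]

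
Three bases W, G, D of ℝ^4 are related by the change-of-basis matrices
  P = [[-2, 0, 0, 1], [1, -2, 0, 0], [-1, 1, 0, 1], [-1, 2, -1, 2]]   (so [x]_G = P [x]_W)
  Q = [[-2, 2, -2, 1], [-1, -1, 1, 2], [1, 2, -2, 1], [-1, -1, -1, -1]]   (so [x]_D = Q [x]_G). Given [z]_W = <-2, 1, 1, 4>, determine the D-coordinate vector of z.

<-27, 25, -3, -22>

First [z]_G = P [z]_W = <8, -4, 7, 11>.
Then [z]_D = Q [z]_G = <-27, 25, -3, -22>.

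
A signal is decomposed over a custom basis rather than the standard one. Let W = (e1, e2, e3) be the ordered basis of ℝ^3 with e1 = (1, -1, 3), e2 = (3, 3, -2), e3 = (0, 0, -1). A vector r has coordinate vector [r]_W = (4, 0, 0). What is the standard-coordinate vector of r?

(4, -4, 12)

The coordinates say r = 4e1 + 0·e2 + 0·e3; adding the scaled basis vectors gives (4, -4, 12).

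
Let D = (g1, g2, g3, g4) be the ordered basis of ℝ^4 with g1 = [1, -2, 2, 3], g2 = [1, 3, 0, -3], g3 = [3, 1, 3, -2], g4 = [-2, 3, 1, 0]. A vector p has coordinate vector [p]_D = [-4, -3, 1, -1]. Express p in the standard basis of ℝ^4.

[-2, -3, -6, -5]

p = M [p]_D, where M has columns g1, ..., g4.
Carrying out the matrix-vector product, p = [-2, -3, -6, -5].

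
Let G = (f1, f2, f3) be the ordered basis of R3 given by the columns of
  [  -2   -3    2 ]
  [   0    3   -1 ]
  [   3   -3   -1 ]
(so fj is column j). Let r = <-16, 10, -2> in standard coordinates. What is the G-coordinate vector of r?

<4, 4, 2>

Write r = c_1 f1 + ... + c_3 f3 and solve for the c_i.
Row-reducing the augmented matrix [M | r] gives c = (4, 4, 2).
Check: 4f1 + 4f2 + 2f3 = <-16, 10, -2>.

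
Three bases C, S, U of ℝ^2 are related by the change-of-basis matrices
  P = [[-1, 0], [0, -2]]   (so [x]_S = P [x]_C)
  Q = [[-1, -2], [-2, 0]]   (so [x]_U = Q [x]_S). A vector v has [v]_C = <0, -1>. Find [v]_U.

<-4, 0>

Apply P to get S-coordinates <0, 2>, then Q to get U-coordinates.
The result is [v]_U = <-4, 0>.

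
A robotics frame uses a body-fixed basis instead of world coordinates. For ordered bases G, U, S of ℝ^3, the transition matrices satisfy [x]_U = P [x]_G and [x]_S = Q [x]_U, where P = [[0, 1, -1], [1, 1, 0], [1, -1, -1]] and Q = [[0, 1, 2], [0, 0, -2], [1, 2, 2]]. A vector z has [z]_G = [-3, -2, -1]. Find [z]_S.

First [z]_U = P [z]_G = [-1, -5, 0].
Then [z]_S = Q [z]_U = [-5, 0, -11].

[-5, 0, -11]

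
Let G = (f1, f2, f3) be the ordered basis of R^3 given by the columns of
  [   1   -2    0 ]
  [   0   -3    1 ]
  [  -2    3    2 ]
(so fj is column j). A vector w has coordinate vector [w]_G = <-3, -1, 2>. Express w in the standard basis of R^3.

By definition w = -3f1 - f2 + 2f3.
Summing componentwise gives <-1, 5, 7>.

<-1, 5, 7>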